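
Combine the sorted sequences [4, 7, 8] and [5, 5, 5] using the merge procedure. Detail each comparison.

Merging process:

Compare 4 vs 5: take 4 from left. Merged: [4]
Compare 7 vs 5: take 5 from right. Merged: [4, 5]
Compare 7 vs 5: take 5 from right. Merged: [4, 5, 5]
Compare 7 vs 5: take 5 from right. Merged: [4, 5, 5, 5]
Append remaining from left: [7, 8]. Merged: [4, 5, 5, 5, 7, 8]

Final merged array: [4, 5, 5, 5, 7, 8]
Total comparisons: 4

The merged array is [4, 5, 5, 5, 7, 8], requiring 4 comparisons. The merge step runs in O(n) time where n is the total number of elements.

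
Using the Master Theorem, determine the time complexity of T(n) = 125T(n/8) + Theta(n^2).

Master Theorem for T(n) = 125T(n/8) + O(n^2):

a = 125, b = 8, c = 2
log_b(a) = log_8(125) = 2.3219

Case 1: c = 2 < log_8(125) = 2.3219
T(n) = O(n^(log_8 125))

For T(n) = 125T(n/8) + O(n^2): log_8(125) = 2.3219. This is Case 1 of the Master Theorem (c < log_b(a), work dominated by leaves), giving O(n^(log_8 125)).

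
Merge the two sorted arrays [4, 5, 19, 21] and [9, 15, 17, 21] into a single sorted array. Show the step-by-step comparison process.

Merging process:

Compare 4 vs 9: take 4 from left. Merged: [4]
Compare 5 vs 9: take 5 from left. Merged: [4, 5]
Compare 19 vs 9: take 9 from right. Merged: [4, 5, 9]
Compare 19 vs 15: take 15 from right. Merged: [4, 5, 9, 15]
Compare 19 vs 17: take 17 from right. Merged: [4, 5, 9, 15, 17]
Compare 19 vs 21: take 19 from left. Merged: [4, 5, 9, 15, 17, 19]
Compare 21 vs 21: take 21 from left. Merged: [4, 5, 9, 15, 17, 19, 21]
Append remaining from right: [21]. Merged: [4, 5, 9, 15, 17, 19, 21, 21]

Final merged array: [4, 5, 9, 15, 17, 19, 21, 21]
Total comparisons: 7

The merged array is [4, 5, 9, 15, 17, 19, 21, 21], requiring 7 comparisons. The merge step runs in O(n) time where n is the total number of elements.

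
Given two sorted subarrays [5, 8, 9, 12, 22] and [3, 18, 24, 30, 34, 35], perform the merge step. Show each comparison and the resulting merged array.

Merging process:

Compare 5 vs 3: take 3 from right. Merged: [3]
Compare 5 vs 18: take 5 from left. Merged: [3, 5]
Compare 8 vs 18: take 8 from left. Merged: [3, 5, 8]
Compare 9 vs 18: take 9 from left. Merged: [3, 5, 8, 9]
Compare 12 vs 18: take 12 from left. Merged: [3, 5, 8, 9, 12]
Compare 22 vs 18: take 18 from right. Merged: [3, 5, 8, 9, 12, 18]
Compare 22 vs 24: take 22 from left. Merged: [3, 5, 8, 9, 12, 18, 22]
Append remaining from right: [24, 30, 34, 35]. Merged: [3, 5, 8, 9, 12, 18, 22, 24, 30, 34, 35]

Final merged array: [3, 5, 8, 9, 12, 18, 22, 24, 30, 34, 35]
Total comparisons: 7

The merged array is [3, 5, 8, 9, 12, 18, 22, 24, 30, 34, 35], requiring 7 comparisons. The merge step runs in O(n) time where n is the total number of elements.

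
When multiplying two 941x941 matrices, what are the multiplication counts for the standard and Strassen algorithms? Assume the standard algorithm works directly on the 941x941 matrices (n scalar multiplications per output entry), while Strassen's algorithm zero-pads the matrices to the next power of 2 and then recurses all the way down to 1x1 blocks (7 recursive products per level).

Matrix multiplication for 941x941 matrices:

Strassen's algorithm requires power-of-2 dimensions. Pad 941x941 to 1024x1024 (next power of 2).

Standard algorithm: 941^3 = 833237621 multiplications
Strassen's algorithm: 7^(log2(1024)) = 7^10 = 282475249 multiplications
Savings: 833237621 - 282475249 = 550762372 multiplications

Standard: 833237621 multiplications (941^3). Strassen: 282475249 multiplications (7^10, after padding to 1024x1024). Strassen reduces 8 recursive multiplications to 7 at each level.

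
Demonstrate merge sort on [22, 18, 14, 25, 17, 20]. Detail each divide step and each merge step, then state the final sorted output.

Merge sort trace:

Split: [22, 18, 14, 25, 17, 20] -> [22, 18, 14] and [25, 17, 20]
  Split: [22, 18, 14] -> [22] and [18, 14]
    Split: [18, 14] -> [18] and [14]
    Merge: [18] + [14] -> [14, 18]
  Merge: [22] + [14, 18] -> [14, 18, 22]
  Split: [25, 17, 20] -> [25] and [17, 20]
    Split: [17, 20] -> [17] and [20]
    Merge: [17] + [20] -> [17, 20]
  Merge: [25] + [17, 20] -> [17, 20, 25]
Merge: [14, 18, 22] + [17, 20, 25] -> [14, 17, 18, 20, 22, 25]

Final sorted array: [14, 17, 18, 20, 22, 25]

The merge sort proceeds by recursively splitting the array and merging sorted halves.
After all merges, the sorted array is [14, 17, 18, 20, 22, 25].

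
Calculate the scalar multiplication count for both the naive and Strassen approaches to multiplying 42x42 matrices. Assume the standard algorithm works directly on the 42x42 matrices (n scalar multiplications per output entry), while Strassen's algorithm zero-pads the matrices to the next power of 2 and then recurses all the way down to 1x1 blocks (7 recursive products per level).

Matrix multiplication for 42x42 matrices:

Strassen's algorithm requires power-of-2 dimensions. Pad 42x42 to 64x64 (next power of 2).

Standard algorithm: 42^3 = 74088 multiplications
Strassen's algorithm: 7^(log2(64)) = 7^6 = 117649 multiplications
Difference: 74088 - 117649 = -43561 (Strassen uses MORE here due to padding overhead — for small or just-over-power-of-2 n, padding can outweigh the per-level savings)

Standard: 74088 multiplications (42^3). Strassen: 117649 multiplications (7^6, after padding to 64x64). Strassen reduces 8 recursive multiplications to 7 at each level.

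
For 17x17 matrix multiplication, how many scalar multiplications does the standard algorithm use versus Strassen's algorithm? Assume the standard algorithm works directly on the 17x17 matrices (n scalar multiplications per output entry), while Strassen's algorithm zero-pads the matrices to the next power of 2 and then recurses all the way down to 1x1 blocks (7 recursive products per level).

Matrix multiplication for 17x17 matrices:

Strassen's algorithm requires power-of-2 dimensions. Pad 17x17 to 32x32 (next power of 2).

Standard algorithm: 17^3 = 4913 multiplications
Strassen's algorithm: 7^(log2(32)) = 7^5 = 16807 multiplications
Difference: 4913 - 16807 = -11894 (Strassen uses MORE here due to padding overhead — for small or just-over-power-of-2 n, padding can outweigh the per-level savings)

Standard: 4913 multiplications (17^3). Strassen: 16807 multiplications (7^5, after padding to 32x32). Strassen reduces 8 recursive multiplications to 7 at each level.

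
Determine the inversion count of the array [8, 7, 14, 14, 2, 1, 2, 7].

Finding inversions in [8, 7, 14, 14, 2, 1, 2, 7]:

(0, 1): arr[0]=8 > arr[1]=7
(0, 4): arr[0]=8 > arr[4]=2
(0, 5): arr[0]=8 > arr[5]=1
(0, 6): arr[0]=8 > arr[6]=2
(0, 7): arr[0]=8 > arr[7]=7
(1, 4): arr[1]=7 > arr[4]=2
(1, 5): arr[1]=7 > arr[5]=1
(1, 6): arr[1]=7 > arr[6]=2
(2, 4): arr[2]=14 > arr[4]=2
(2, 5): arr[2]=14 > arr[5]=1
(2, 6): arr[2]=14 > arr[6]=2
(2, 7): arr[2]=14 > arr[7]=7
(3, 4): arr[3]=14 > arr[4]=2
(3, 5): arr[3]=14 > arr[5]=1
(3, 6): arr[3]=14 > arr[6]=2
(3, 7): arr[3]=14 > arr[7]=7
(4, 5): arr[4]=2 > arr[5]=1

Total inversions: 17

The array has 17 inversion(s): (0,1), (0,4), (0,5), (0,6), (0,7), (1,4), (1,5), (1,6), (2,4), (2,5), (2,6), (2,7), (3,4), (3,5), (3,6), (3,7), (4,5). Each pair (i,j) satisfies i < j and arr[i] > arr[j].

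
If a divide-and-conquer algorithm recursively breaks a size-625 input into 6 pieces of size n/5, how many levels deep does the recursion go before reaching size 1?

For divide and conquer with division factor 5:

Problem sizes at each level:
Level 0: 625
Level 1: 125
Level 2: 25
Level 3: 5
Level 4: 1

The root is level 0 and the size-1 base case is level 4 (the tree spans levels 0 through 4, i.e. 5 levels counting the root), so the depth is the number of divisions: log_5(625) = 4

The recursion tree depth is log_5(625) = 4. At each level, the problem size is divided by 5, so it takes 4 divisions to reduce to a base case of size 1. The algorithm makes 6 recursive calls at each level.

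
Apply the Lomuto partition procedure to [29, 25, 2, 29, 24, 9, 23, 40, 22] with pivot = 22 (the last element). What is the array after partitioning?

Lomuto partition with pivot = 22:

Initial array: [29, 25, 2, 29, 24, 9, 23, 40, 22]

arr[0]=29 > 22: no swap
arr[1]=25 > 22: no swap
arr[2]=2 <= 22: swap with position 0, array becomes [2, 25, 29, 29, 24, 9, 23, 40, 22]
arr[3]=29 > 22: no swap
arr[4]=24 > 22: no swap
arr[5]=9 <= 22: swap with position 1, array becomes [2, 9, 29, 29, 24, 25, 23, 40, 22]
arr[6]=23 > 22: no swap
arr[7]=40 > 22: no swap

Place pivot at position 2: [2, 9, 22, 29, 24, 25, 23, 40, 29]
Pivot position: 2

After partitioning with pivot 22, the array becomes [2, 9, 22, 29, 24, 25, 23, 40, 29]. The pivot is placed at index 2. All elements to the left of the pivot are <= 22, and all elements to the right are > 22.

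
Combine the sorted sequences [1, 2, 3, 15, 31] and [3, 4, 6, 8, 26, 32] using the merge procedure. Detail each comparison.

Merging process:

Compare 1 vs 3: take 1 from left. Merged: [1]
Compare 2 vs 3: take 2 from left. Merged: [1, 2]
Compare 3 vs 3: take 3 from left. Merged: [1, 2, 3]
Compare 15 vs 3: take 3 from right. Merged: [1, 2, 3, 3]
Compare 15 vs 4: take 4 from right. Merged: [1, 2, 3, 3, 4]
Compare 15 vs 6: take 6 from right. Merged: [1, 2, 3, 3, 4, 6]
Compare 15 vs 8: take 8 from right. Merged: [1, 2, 3, 3, 4, 6, 8]
Compare 15 vs 26: take 15 from left. Merged: [1, 2, 3, 3, 4, 6, 8, 15]
Compare 31 vs 26: take 26 from right. Merged: [1, 2, 3, 3, 4, 6, 8, 15, 26]
Compare 31 vs 32: take 31 from left. Merged: [1, 2, 3, 3, 4, 6, 8, 15, 26, 31]
Append remaining from right: [32]. Merged: [1, 2, 3, 3, 4, 6, 8, 15, 26, 31, 32]

Final merged array: [1, 2, 3, 3, 4, 6, 8, 15, 26, 31, 32]
Total comparisons: 10

The merged array is [1, 2, 3, 3, 4, 6, 8, 15, 26, 31, 32], requiring 10 comparisons. The merge step runs in O(n) time where n is the total number of elements.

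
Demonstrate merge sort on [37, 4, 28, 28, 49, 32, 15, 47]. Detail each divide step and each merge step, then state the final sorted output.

Merge sort trace:

Split: [37, 4, 28, 28, 49, 32, 15, 47] -> [37, 4, 28, 28] and [49, 32, 15, 47]
  Split: [37, 4, 28, 28] -> [37, 4] and [28, 28]
    Split: [37, 4] -> [37] and [4]
    Merge: [37] + [4] -> [4, 37]
    Split: [28, 28] -> [28] and [28]
    Merge: [28] + [28] -> [28, 28]
  Merge: [4, 37] + [28, 28] -> [4, 28, 28, 37]
  Split: [49, 32, 15, 47] -> [49, 32] and [15, 47]
    Split: [49, 32] -> [49] and [32]
    Merge: [49] + [32] -> [32, 49]
    Split: [15, 47] -> [15] and [47]
    Merge: [15] + [47] -> [15, 47]
  Merge: [32, 49] + [15, 47] -> [15, 32, 47, 49]
Merge: [4, 28, 28, 37] + [15, 32, 47, 49] -> [4, 15, 28, 28, 32, 37, 47, 49]

Final sorted array: [4, 15, 28, 28, 32, 37, 47, 49]

The merge sort proceeds by recursively splitting the array and merging sorted halves.
After all merges, the sorted array is [4, 15, 28, 28, 32, 37, 47, 49].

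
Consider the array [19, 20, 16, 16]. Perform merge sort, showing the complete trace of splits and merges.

Merge sort trace:

Split: [19, 20, 16, 16] -> [19, 20] and [16, 16]
  Split: [19, 20] -> [19] and [20]
  Merge: [19] + [20] -> [19, 20]
  Split: [16, 16] -> [16] and [16]
  Merge: [16] + [16] -> [16, 16]
Merge: [19, 20] + [16, 16] -> [16, 16, 19, 20]

Final sorted array: [16, 16, 19, 20]

The merge sort proceeds by recursively splitting the array and merging sorted halves.
After all merges, the sorted array is [16, 16, 19, 20].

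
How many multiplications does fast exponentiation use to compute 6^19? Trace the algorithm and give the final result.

Computing 6^19 by squaring (build up from 6^1; each line after the first costs one multiplication):

6^1 = 6
6^2 = (6^1)^2 = 6^2 = 36
6^4 = (6^2)^2 = 36^2 = 1296
6^8 = (6^4)^2 = 1296^2 = 1679616
6^9 = 6 * 6^8 = 6 * 1679616 = 10077696
6^18 = (6^9)^2 = 10077696^2 = 101559956668416
6^19 = 6 * 6^18 = 6 * 101559956668416 = 609359740010496

Result: 609359740010496
Multiplications needed: 6 (6 lines after 6^1)

6^19 = 609359740010496. Using exponentiation by squaring, this requires 6 multiplications. The key idea: if the exponent is even, square the half-power; if odd, multiply by the base once.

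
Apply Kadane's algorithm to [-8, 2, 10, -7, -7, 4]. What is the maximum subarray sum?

Using Kadane's algorithm on [-8, 2, 10, -7, -7, 4]:

Scanning through the array:
Position 1 (value 2): max_ending_here = 2, max_so_far = 2
Position 2 (value 10): max_ending_here = 12, max_so_far = 12
Position 3 (value -7): max_ending_here = 5, max_so_far = 12
Position 4 (value -7): max_ending_here = -2, max_so_far = 12
Position 5 (value 4): max_ending_here = 4, max_so_far = 12

Maximum subarray: [2, 10]
Maximum sum: 12

The maximum subarray is [2, 10] with sum 12. This subarray runs from index 1 to index 2.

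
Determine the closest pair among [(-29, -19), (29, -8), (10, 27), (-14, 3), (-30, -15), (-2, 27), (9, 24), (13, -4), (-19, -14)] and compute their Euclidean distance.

Computing all pairwise distances among 9 points:

d((-29, -19), (29, -8)) = 59.0339
d((-29, -19), (10, 27)) = 60.3075
d((-29, -19), (-14, 3)) = 26.6271
d((-29, -19), (-30, -15)) = 4.1231
d((-29, -19), (-2, 27)) = 53.3385
d((-29, -19), (9, 24)) = 57.3847
d((-29, -19), (13, -4)) = 44.5982
d((-29, -19), (-19, -14)) = 11.1803
d((29, -8), (10, 27)) = 39.8246
d((29, -8), (-14, 3)) = 44.3847
d((29, -8), (-30, -15)) = 59.4138
d((29, -8), (-2, 27)) = 46.7547
d((29, -8), (9, 24)) = 37.7359
d((29, -8), (13, -4)) = 16.4924
d((29, -8), (-19, -14)) = 48.3735
d((10, 27), (-14, 3)) = 33.9411
d((10, 27), (-30, -15)) = 58.0
d((10, 27), (-2, 27)) = 12.0
d((10, 27), (9, 24)) = 3.1623 <-- minimum
d((10, 27), (13, -4)) = 31.1448
d((10, 27), (-19, -14)) = 50.2195
d((-14, 3), (-30, -15)) = 24.0832
d((-14, 3), (-2, 27)) = 26.8328
d((-14, 3), (9, 24)) = 31.1448
d((-14, 3), (13, -4)) = 27.8927
d((-14, 3), (-19, -14)) = 17.72
d((-30, -15), (-2, 27)) = 50.4777
d((-30, -15), (9, 24)) = 55.1543
d((-30, -15), (13, -4)) = 44.3847
d((-30, -15), (-19, -14)) = 11.0454
d((-2, 27), (9, 24)) = 11.4018
d((-2, 27), (13, -4)) = 34.4384
d((-2, 27), (-19, -14)) = 44.3847
d((9, 24), (13, -4)) = 28.2843
d((9, 24), (-19, -14)) = 47.2017
d((13, -4), (-19, -14)) = 33.5261

Closest pair: (10, 27) and (9, 24) with distance 3.1623

The closest pair is (10, 27) and (9, 24) with Euclidean distance 3.1623. For 9 points, brute-force pairwise comparison is shown above. For large n, the divide-and-conquer algorithm (sort by x, recurse on halves, check the dividing strip) achieves O(n log n).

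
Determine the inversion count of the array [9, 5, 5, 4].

Finding inversions in [9, 5, 5, 4]:

(0, 1): arr[0]=9 > arr[1]=5
(0, 2): arr[0]=9 > arr[2]=5
(0, 3): arr[0]=9 > arr[3]=4
(1, 3): arr[1]=5 > arr[3]=4
(2, 3): arr[2]=5 > arr[3]=4

Total inversions: 5

The array has 5 inversion(s): (0,1), (0,2), (0,3), (1,3), (2,3). Each pair (i,j) satisfies i < j and arr[i] > arr[j].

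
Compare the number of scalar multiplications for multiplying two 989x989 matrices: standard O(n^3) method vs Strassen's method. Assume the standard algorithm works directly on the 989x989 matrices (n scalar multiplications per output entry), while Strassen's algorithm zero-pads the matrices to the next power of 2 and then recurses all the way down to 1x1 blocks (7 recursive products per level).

Matrix multiplication for 989x989 matrices:

Strassen's algorithm requires power-of-2 dimensions. Pad 989x989 to 1024x1024 (next power of 2).

Standard algorithm: 989^3 = 967361669 multiplications
Strassen's algorithm: 7^(log2(1024)) = 7^10 = 282475249 multiplications
Savings: 967361669 - 282475249 = 684886420 multiplications

Standard: 967361669 multiplications (989^3). Strassen: 282475249 multiplications (7^10, after padding to 1024x1024). Strassen reduces 8 recursive multiplications to 7 at each level.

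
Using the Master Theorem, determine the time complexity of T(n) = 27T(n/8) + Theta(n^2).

Master Theorem for T(n) = 27T(n/8) + O(n^2):

a = 27, b = 8, c = 2
log_b(a) = log_8(27) = 1.5850

Case 3: c = 2 > log_8(27) = 1.5850
T(n) = O(n^2) = O(n^2)

For T(n) = 27T(n/8) + O(n^2): log_8(27) = 1.5850. This is Case 3 of the Master Theorem (c > log_b(a), work dominated by root), giving O(n^2).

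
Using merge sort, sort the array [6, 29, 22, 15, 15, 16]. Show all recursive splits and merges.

Merge sort trace:

Split: [6, 29, 22, 15, 15, 16] -> [6, 29, 22] and [15, 15, 16]
  Split: [6, 29, 22] -> [6] and [29, 22]
    Split: [29, 22] -> [29] and [22]
    Merge: [29] + [22] -> [22, 29]
  Merge: [6] + [22, 29] -> [6, 22, 29]
  Split: [15, 15, 16] -> [15] and [15, 16]
    Split: [15, 16] -> [15] and [16]
    Merge: [15] + [16] -> [15, 16]
  Merge: [15] + [15, 16] -> [15, 15, 16]
Merge: [6, 22, 29] + [15, 15, 16] -> [6, 15, 15, 16, 22, 29]

Final sorted array: [6, 15, 15, 16, 22, 29]

The merge sort proceeds by recursively splitting the array and merging sorted halves.
After all merges, the sorted array is [6, 15, 15, 16, 22, 29].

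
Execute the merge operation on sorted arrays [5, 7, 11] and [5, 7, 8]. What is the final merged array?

Merging process:

Compare 5 vs 5: take 5 from left. Merged: [5]
Compare 7 vs 5: take 5 from right. Merged: [5, 5]
Compare 7 vs 7: take 7 from left. Merged: [5, 5, 7]
Compare 11 vs 7: take 7 from right. Merged: [5, 5, 7, 7]
Compare 11 vs 8: take 8 from right. Merged: [5, 5, 7, 7, 8]
Append remaining from left: [11]. Merged: [5, 5, 7, 7, 8, 11]

Final merged array: [5, 5, 7, 7, 8, 11]
Total comparisons: 5

The merged array is [5, 5, 7, 7, 8, 11], requiring 5 comparisons. The merge step runs in O(n) time where n is the total number of elements.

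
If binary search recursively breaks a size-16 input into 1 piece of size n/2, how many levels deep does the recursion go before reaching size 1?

For divide and conquer with division factor 2:

Problem sizes at each level:
Level 0: 16
Level 1: 8
Level 2: 4
Level 3: 2
Level 4: 1

The root is level 0 and the size-1 base case is level 4 (the tree spans levels 0 through 4, i.e. 5 levels counting the root), so the depth is the number of divisions: log_2(16) = 4

The recursion tree depth is log_2(16) = 4. At each level, the problem size is divided by 2, so it takes 4 divisions to reduce to a base case of size 1. The algorithm makes 1 recursive call at each level.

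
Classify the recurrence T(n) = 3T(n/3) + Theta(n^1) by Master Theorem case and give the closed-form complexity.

Master Theorem for T(n) = 3T(n/3) + O(n^1):

a = 3, b = 3, c = 1
log_b(a) = log_3(3) = 1.0000

Case 2: c = 1 = log_3(3) = 1.0000
T(n) = O(n^1 log n) = O(n log n)

For T(n) = 3T(n/3) + O(n^1): log_3(3) = 1.0000. This is Case 2 of the Master Theorem (c = log_b(a), equal work at all levels), giving O(n log n).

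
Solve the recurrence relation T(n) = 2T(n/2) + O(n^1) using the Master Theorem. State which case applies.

Master Theorem for T(n) = 2T(n/2) + O(n^1):

a = 2, b = 2, c = 1
log_b(a) = log_2(2) = 1.0000

Case 2: c = 1 = log_2(2) = 1.0000
T(n) = O(n^1 log n) = O(n log n)

For T(n) = 2T(n/2) + O(n^1): log_2(2) = 1.0000. This is Case 2 of the Master Theorem (c = log_b(a), equal work at all levels), giving O(n log n).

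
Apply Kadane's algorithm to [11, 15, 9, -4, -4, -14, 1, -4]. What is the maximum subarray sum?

Using Kadane's algorithm on [11, 15, 9, -4, -4, -14, 1, -4]:

Scanning through the array:
Position 1 (value 15): max_ending_here = 26, max_so_far = 26
Position 2 (value 9): max_ending_here = 35, max_so_far = 35
Position 3 (value -4): max_ending_here = 31, max_so_far = 35
Position 4 (value -4): max_ending_here = 27, max_so_far = 35
Position 5 (value -14): max_ending_here = 13, max_so_far = 35
Position 6 (value 1): max_ending_here = 14, max_so_far = 35
Position 7 (value -4): max_ending_here = 10, max_so_far = 35

Maximum subarray: [11, 15, 9]
Maximum sum: 35

The maximum subarray is [11, 15, 9] with sum 35. This subarray runs from index 0 to index 2.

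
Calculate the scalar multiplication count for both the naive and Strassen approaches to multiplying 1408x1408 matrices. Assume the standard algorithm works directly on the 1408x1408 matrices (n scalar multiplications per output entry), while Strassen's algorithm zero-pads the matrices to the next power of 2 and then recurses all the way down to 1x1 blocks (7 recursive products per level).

Matrix multiplication for 1408x1408 matrices:

Strassen's algorithm requires power-of-2 dimensions. Pad 1408x1408 to 2048x2048 (next power of 2).

Standard algorithm: 1408^3 = 2791309312 multiplications
Strassen's algorithm: 7^(log2(2048)) = 7^11 = 1977326743 multiplications
Savings: 2791309312 - 1977326743 = 813982569 multiplications

Standard: 2791309312 multiplications (1408^3). Strassen: 1977326743 multiplications (7^11, after padding to 2048x2048). Strassen reduces 8 recursive multiplications to 7 at each level.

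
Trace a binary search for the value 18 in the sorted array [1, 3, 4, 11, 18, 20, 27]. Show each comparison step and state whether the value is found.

Binary search for 18 in [1, 3, 4, 11, 18, 20, 27]:

lo=0, hi=6, mid=3, arr[mid]=11 -> 11 < 18, search right half
lo=4, hi=6, mid=5, arr[mid]=20 -> 20 > 18, search left half
lo=4, hi=4, mid=4, arr[mid]=18 -> Found target at index 4!

Binary search finds 18 at index 4 after 3 comparisons. The search repeatedly halves the search space by comparing with the middle element.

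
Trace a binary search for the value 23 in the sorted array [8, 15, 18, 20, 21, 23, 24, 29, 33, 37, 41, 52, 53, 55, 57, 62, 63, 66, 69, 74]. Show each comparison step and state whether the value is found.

Binary search for 23 in [8, 15, 18, 20, 21, 23, 24, 29, 33, 37, 41, 52, 53, 55, 57, 62, 63, 66, 69, 74]:

lo=0, hi=19, mid=9, arr[mid]=37 -> 37 > 23, search left half
lo=0, hi=8, mid=4, arr[mid]=21 -> 21 < 23, search right half
lo=5, hi=8, mid=6, arr[mid]=24 -> 24 > 23, search left half
lo=5, hi=5, mid=5, arr[mid]=23 -> Found target at index 5!

Binary search finds 23 at index 5 after 4 comparisons. The search repeatedly halves the search space by comparing with the middle element.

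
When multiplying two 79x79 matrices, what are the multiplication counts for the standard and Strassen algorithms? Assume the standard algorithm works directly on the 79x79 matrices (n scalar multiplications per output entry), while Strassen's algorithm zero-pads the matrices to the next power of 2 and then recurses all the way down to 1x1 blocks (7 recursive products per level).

Matrix multiplication for 79x79 matrices:

Strassen's algorithm requires power-of-2 dimensions. Pad 79x79 to 128x128 (next power of 2).

Standard algorithm: 79^3 = 493039 multiplications
Strassen's algorithm: 7^(log2(128)) = 7^7 = 823543 multiplications
Difference: 493039 - 823543 = -330504 (Strassen uses MORE here due to padding overhead — for small or just-over-power-of-2 n, padding can outweigh the per-level savings)

Standard: 493039 multiplications (79^3). Strassen: 823543 multiplications (7^7, after padding to 128x128). Strassen reduces 8 recursive multiplications to 7 at each level.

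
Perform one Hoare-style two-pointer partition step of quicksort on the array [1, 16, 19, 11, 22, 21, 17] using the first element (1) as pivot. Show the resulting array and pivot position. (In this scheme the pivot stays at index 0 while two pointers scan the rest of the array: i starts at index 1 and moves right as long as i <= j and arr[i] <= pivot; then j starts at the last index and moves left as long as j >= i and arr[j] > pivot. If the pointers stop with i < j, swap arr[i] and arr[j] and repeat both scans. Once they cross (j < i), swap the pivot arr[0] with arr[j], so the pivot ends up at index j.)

Hoare-style two-pointer partition with pivot = 1:

Initial array: [1, 16, 19, 11, 22, 21, 17]

Pointers start at i = 1, j = 6.
i ends at 1, j ends at 0: the pointers have crossed (j < i), so scanning stops.

j = 0, so swapping arr[0] with arr[j] leaves the pivot at position 0: [1, 16, 19, 11, 22, 21, 17]
Pivot position: 0

After partitioning with pivot 1, the array becomes [1, 16, 19, 11, 22, 21, 17]. The pivot is placed at index 0. All elements to the left of the pivot are <= 1, and all elements to the right are > 1.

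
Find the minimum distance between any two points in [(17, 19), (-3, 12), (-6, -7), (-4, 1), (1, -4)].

Computing all pairwise distances among 5 points:

d((17, 19), (-3, 12)) = 21.1896
d((17, 19), (-6, -7)) = 34.7131
d((17, 19), (-4, 1)) = 27.6586
d((17, 19), (1, -4)) = 28.0179
d((-3, 12), (-6, -7)) = 19.2354
d((-3, 12), (-4, 1)) = 11.0454
d((-3, 12), (1, -4)) = 16.4924
d((-6, -7), (-4, 1)) = 8.2462
d((-6, -7), (1, -4)) = 7.6158
d((-4, 1), (1, -4)) = 7.0711 <-- minimum

Closest pair: (-4, 1) and (1, -4) with distance 7.0711

The closest pair is (-4, 1) and (1, -4) with Euclidean distance 7.0711. For 5 points, brute-force pairwise comparison is shown above. For large n, the divide-and-conquer algorithm (sort by x, recurse on halves, check the dividing strip) achieves O(n log n).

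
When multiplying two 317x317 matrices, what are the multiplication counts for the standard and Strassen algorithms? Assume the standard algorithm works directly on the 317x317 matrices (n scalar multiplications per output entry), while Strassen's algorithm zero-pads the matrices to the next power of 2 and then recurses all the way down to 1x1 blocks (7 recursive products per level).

Matrix multiplication for 317x317 matrices:

Strassen's algorithm requires power-of-2 dimensions. Pad 317x317 to 512x512 (next power of 2).

Standard algorithm: 317^3 = 31855013 multiplications
Strassen's algorithm: 7^(log2(512)) = 7^9 = 40353607 multiplications
Difference: 31855013 - 40353607 = -8498594 (Strassen uses MORE here due to padding overhead — for small or just-over-power-of-2 n, padding can outweigh the per-level savings)

Standard: 31855013 multiplications (317^3). Strassen: 40353607 multiplications (7^9, after padding to 512x512). Strassen reduces 8 recursive multiplications to 7 at each level.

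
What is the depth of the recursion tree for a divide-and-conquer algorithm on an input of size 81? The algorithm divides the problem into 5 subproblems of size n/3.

For divide and conquer with division factor 3:

Problem sizes at each level:
Level 0: 81
Level 1: 27
Level 2: 9
Level 3: 3
Level 4: 1

The root is level 0 and the size-1 base case is level 4 (the tree spans levels 0 through 4, i.e. 5 levels counting the root), so the depth is the number of divisions: log_3(81) = 4

The recursion tree depth is log_3(81) = 4. At each level, the problem size is divided by 3, so it takes 4 divisions to reduce to a base case of size 1. The algorithm makes 5 recursive calls at each level.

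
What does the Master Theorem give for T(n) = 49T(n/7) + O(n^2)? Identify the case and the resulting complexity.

Master Theorem for T(n) = 49T(n/7) + O(n^2):

a = 49, b = 7, c = 2
log_b(a) = log_7(49) = 2.0000

Case 2: c = 2 = log_7(49) = 2.0000
T(n) = O(n^2 log n) = O(n^2 log n)

For T(n) = 49T(n/7) + O(n^2): log_7(49) = 2.0000. This is Case 2 of the Master Theorem (c = log_b(a), equal work at all levels), giving O(n^2 log n).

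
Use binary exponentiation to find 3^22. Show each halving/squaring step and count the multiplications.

Computing 3^22 by squaring (build up from 3^1; each line after the first costs one multiplication):

3^1 = 3
3^2 = (3^1)^2 = 3^2 = 9
3^4 = (3^2)^2 = 9^2 = 81
3^5 = 3 * 3^4 = 3 * 81 = 243
3^10 = (3^5)^2 = 243^2 = 59049
3^11 = 3 * 3^10 = 3 * 59049 = 177147
3^22 = (3^11)^2 = 177147^2 = 31381059609

Result: 31381059609
Multiplications needed: 6 (6 lines after 3^1)

3^22 = 31381059609. Using exponentiation by squaring, this requires 6 multiplications. The key idea: if the exponent is even, square the half-power; if odd, multiply by the base once.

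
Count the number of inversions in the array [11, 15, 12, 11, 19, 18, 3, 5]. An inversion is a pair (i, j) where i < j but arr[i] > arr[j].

Finding inversions in [11, 15, 12, 11, 19, 18, 3, 5]:

(0, 6): arr[0]=11 > arr[6]=3
(0, 7): arr[0]=11 > arr[7]=5
(1, 2): arr[1]=15 > arr[2]=12
(1, 3): arr[1]=15 > arr[3]=11
(1, 6): arr[1]=15 > arr[6]=3
(1, 7): arr[1]=15 > arr[7]=5
(2, 3): arr[2]=12 > arr[3]=11
(2, 6): arr[2]=12 > arr[6]=3
(2, 7): arr[2]=12 > arr[7]=5
(3, 6): arr[3]=11 > arr[6]=3
(3, 7): arr[3]=11 > arr[7]=5
(4, 5): arr[4]=19 > arr[5]=18
(4, 6): arr[4]=19 > arr[6]=3
(4, 7): arr[4]=19 > arr[7]=5
(5, 6): arr[5]=18 > arr[6]=3
(5, 7): arr[5]=18 > arr[7]=5

Total inversions: 16

The array has 16 inversion(s): (0,6), (0,7), (1,2), (1,3), (1,6), (1,7), (2,3), (2,6), (2,7), (3,6), (3,7), (4,5), (4,6), (4,7), (5,6), (5,7). Each pair (i,j) satisfies i < j and arr[i] > arr[j].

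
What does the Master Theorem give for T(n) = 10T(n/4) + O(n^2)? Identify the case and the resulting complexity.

Master Theorem for T(n) = 10T(n/4) + O(n^2):

a = 10, b = 4, c = 2
log_b(a) = log_4(10) = 1.6610

Case 3: c = 2 > log_4(10) = 1.6610
T(n) = O(n^2) = O(n^2)

For T(n) = 10T(n/4) + O(n^2): log_4(10) = 1.6610. This is Case 3 of the Master Theorem (c > log_b(a), work dominated by root), giving O(n^2).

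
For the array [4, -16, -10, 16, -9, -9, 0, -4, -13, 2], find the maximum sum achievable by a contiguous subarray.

Using Kadane's algorithm on [4, -16, -10, 16, -9, -9, 0, -4, -13, 2]:

Scanning through the array:
Position 1 (value -16): max_ending_here = -12, max_so_far = 4
Position 2 (value -10): max_ending_here = -10, max_so_far = 4
Position 3 (value 16): max_ending_here = 16, max_so_far = 16
Position 4 (value -9): max_ending_here = 7, max_so_far = 16
Position 5 (value -9): max_ending_here = -2, max_so_far = 16
Position 6 (value 0): max_ending_here = 0, max_so_far = 16
Position 7 (value -4): max_ending_here = -4, max_so_far = 16
Position 8 (value -13): max_ending_here = -13, max_so_far = 16
Position 9 (value 2): max_ending_here = 2, max_so_far = 16

Maximum subarray: [16]
Maximum sum: 16

The maximum subarray is [16] with sum 16. This subarray runs from index 3 to index 3.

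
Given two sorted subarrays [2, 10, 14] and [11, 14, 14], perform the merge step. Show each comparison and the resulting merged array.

Merging process:

Compare 2 vs 11: take 2 from left. Merged: [2]
Compare 10 vs 11: take 10 from left. Merged: [2, 10]
Compare 14 vs 11: take 11 from right. Merged: [2, 10, 11]
Compare 14 vs 14: take 14 from left. Merged: [2, 10, 11, 14]
Append remaining from right: [14, 14]. Merged: [2, 10, 11, 14, 14, 14]

Final merged array: [2, 10, 11, 14, 14, 14]
Total comparisons: 4

The merged array is [2, 10, 11, 14, 14, 14], requiring 4 comparisons. The merge step runs in O(n) time where n is the total number of elements.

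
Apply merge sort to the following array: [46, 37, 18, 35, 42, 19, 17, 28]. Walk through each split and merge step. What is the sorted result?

Merge sort trace:

Split: [46, 37, 18, 35, 42, 19, 17, 28] -> [46, 37, 18, 35] and [42, 19, 17, 28]
  Split: [46, 37, 18, 35] -> [46, 37] and [18, 35]
    Split: [46, 37] -> [46] and [37]
    Merge: [46] + [37] -> [37, 46]
    Split: [18, 35] -> [18] and [35]
    Merge: [18] + [35] -> [18, 35]
  Merge: [37, 46] + [18, 35] -> [18, 35, 37, 46]
  Split: [42, 19, 17, 28] -> [42, 19] and [17, 28]
    Split: [42, 19] -> [42] and [19]
    Merge: [42] + [19] -> [19, 42]
    Split: [17, 28] -> [17] and [28]
    Merge: [17] + [28] -> [17, 28]
  Merge: [19, 42] + [17, 28] -> [17, 19, 28, 42]
Merge: [18, 35, 37, 46] + [17, 19, 28, 42] -> [17, 18, 19, 28, 35, 37, 42, 46]

Final sorted array: [17, 18, 19, 28, 35, 37, 42, 46]

The merge sort proceeds by recursively splitting the array and merging sorted halves.
After all merges, the sorted array is [17, 18, 19, 28, 35, 37, 42, 46].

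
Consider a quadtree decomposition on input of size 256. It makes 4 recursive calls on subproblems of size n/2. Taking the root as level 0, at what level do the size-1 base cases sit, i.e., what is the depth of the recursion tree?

For divide and conquer with division factor 2:

Problem sizes at each level:
Level 0: 256
Level 1: 128
Level 2: 64
Level 3: 32
Level 4: 16
Level 5: 8
Level 6: 4
Level 7: 2
Level 8: 1

The root is level 0 and the size-1 base case is level 8 (the tree spans levels 0 through 8, i.e. 9 levels counting the root), so the depth is the number of divisions: log_2(256) = 8

The recursion tree depth is log_2(256) = 8. At each level, the problem size is divided by 2, so it takes 8 divisions to reduce to a base case of size 1. The algorithm makes 4 recursive calls at each level.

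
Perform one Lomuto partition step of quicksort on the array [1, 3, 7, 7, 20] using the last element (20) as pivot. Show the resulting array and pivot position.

Lomuto partition with pivot = 20:

Initial array: [1, 3, 7, 7, 20]

arr[0]=1 <= 20: swap with position 0, array becomes [1, 3, 7, 7, 20]
arr[1]=3 <= 20: swap with position 1, array becomes [1, 3, 7, 7, 20]
arr[2]=7 <= 20: swap with position 2, array becomes [1, 3, 7, 7, 20]
arr[3]=7 <= 20: swap with position 3, array becomes [1, 3, 7, 7, 20]

Place pivot at position 4: [1, 3, 7, 7, 20]
Pivot position: 4

After partitioning with pivot 20, the array becomes [1, 3, 7, 7, 20]. The pivot is placed at index 4. All elements to the left of the pivot are <= 20, and all elements to the right are > 20.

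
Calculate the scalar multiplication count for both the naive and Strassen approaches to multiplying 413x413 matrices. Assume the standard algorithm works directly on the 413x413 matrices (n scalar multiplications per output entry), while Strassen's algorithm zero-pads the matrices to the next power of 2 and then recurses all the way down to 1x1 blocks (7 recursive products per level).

Matrix multiplication for 413x413 matrices:

Strassen's algorithm requires power-of-2 dimensions. Pad 413x413 to 512x512 (next power of 2).

Standard algorithm: 413^3 = 70444997 multiplications
Strassen's algorithm: 7^(log2(512)) = 7^9 = 40353607 multiplications
Savings: 70444997 - 40353607 = 30091390 multiplications

Standard: 70444997 multiplications (413^3). Strassen: 40353607 multiplications (7^9, after padding to 512x512). Strassen reduces 8 recursive multiplications to 7 at each level.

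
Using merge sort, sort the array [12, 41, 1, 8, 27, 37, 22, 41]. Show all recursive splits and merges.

Merge sort trace:

Split: [12, 41, 1, 8, 27, 37, 22, 41] -> [12, 41, 1, 8] and [27, 37, 22, 41]
  Split: [12, 41, 1, 8] -> [12, 41] and [1, 8]
    Split: [12, 41] -> [12] and [41]
    Merge: [12] + [41] -> [12, 41]
    Split: [1, 8] -> [1] and [8]
    Merge: [1] + [8] -> [1, 8]
  Merge: [12, 41] + [1, 8] -> [1, 8, 12, 41]
  Split: [27, 37, 22, 41] -> [27, 37] and [22, 41]
    Split: [27, 37] -> [27] and [37]
    Merge: [27] + [37] -> [27, 37]
    Split: [22, 41] -> [22] and [41]
    Merge: [22] + [41] -> [22, 41]
  Merge: [27, 37] + [22, 41] -> [22, 27, 37, 41]
Merge: [1, 8, 12, 41] + [22, 27, 37, 41] -> [1, 8, 12, 22, 27, 37, 41, 41]

Final sorted array: [1, 8, 12, 22, 27, 37, 41, 41]

The merge sort proceeds by recursively splitting the array and merging sorted halves.
After all merges, the sorted array is [1, 8, 12, 22, 27, 37, 41, 41].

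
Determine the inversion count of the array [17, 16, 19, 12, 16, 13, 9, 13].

Finding inversions in [17, 16, 19, 12, 16, 13, 9, 13]:

(0, 1): arr[0]=17 > arr[1]=16
(0, 3): arr[0]=17 > arr[3]=12
(0, 4): arr[0]=17 > arr[4]=16
(0, 5): arr[0]=17 > arr[5]=13
(0, 6): arr[0]=17 > arr[6]=9
(0, 7): arr[0]=17 > arr[7]=13
(1, 3): arr[1]=16 > arr[3]=12
(1, 5): arr[1]=16 > arr[5]=13
(1, 6): arr[1]=16 > arr[6]=9
(1, 7): arr[1]=16 > arr[7]=13
(2, 3): arr[2]=19 > arr[3]=12
(2, 4): arr[2]=19 > arr[4]=16
(2, 5): arr[2]=19 > arr[5]=13
(2, 6): arr[2]=19 > arr[6]=9
(2, 7): arr[2]=19 > arr[7]=13
(3, 6): arr[3]=12 > arr[6]=9
(4, 5): arr[4]=16 > arr[5]=13
(4, 6): arr[4]=16 > arr[6]=9
(4, 7): arr[4]=16 > arr[7]=13
(5, 6): arr[5]=13 > arr[6]=9

Total inversions: 20

The array has 20 inversion(s): (0,1), (0,3), (0,4), (0,5), (0,6), (0,7), (1,3), (1,5), (1,6), (1,7), (2,3), (2,4), (2,5), (2,6), (2,7), (3,6), (4,5), (4,6), (4,7), (5,6). Each pair (i,j) satisfies i < j and arr[i] > arr[j].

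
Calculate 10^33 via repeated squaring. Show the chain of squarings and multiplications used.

Computing 10^33 by squaring (build up from 10^1; each line after the first costs one multiplication):

10^1 = 10
10^2 = (10^1)^2 = 10^2 = 100
10^4 = (10^2)^2 = 100^2 = 10000
10^8 = (10^4)^2 = 10000^2 = 100000000
10^16 = (10^8)^2 = 100000000^2 = 10000000000000000
10^32 = (10^16)^2 = 10000000000000000^2 = 100000000000000000000000000000000
10^33 = 10 * 10^32 = 10 * 100000000000000000000000000000000 = 1000000000000000000000000000000000

Result: 1000000000000000000000000000000000
Multiplications needed: 6 (6 lines after 10^1)

10^33 = 1000000000000000000000000000000000. Using exponentiation by squaring, this requires 6 multiplications. The key idea: if the exponent is even, square the half-power; if odd, multiply by the base once.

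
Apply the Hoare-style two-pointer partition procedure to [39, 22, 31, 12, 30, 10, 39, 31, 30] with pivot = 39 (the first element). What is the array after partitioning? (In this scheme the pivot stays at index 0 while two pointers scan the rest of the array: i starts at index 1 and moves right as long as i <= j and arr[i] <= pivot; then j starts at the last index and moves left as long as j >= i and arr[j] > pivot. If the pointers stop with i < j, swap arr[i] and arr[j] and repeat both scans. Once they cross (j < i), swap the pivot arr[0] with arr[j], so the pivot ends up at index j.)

Hoare-style two-pointer partition with pivot = 39:

Initial array: [39, 22, 31, 12, 30, 10, 39, 31, 30]

Pointers start at i = 1, j = 8.
i ends at 9, j ends at 8: the pointers have crossed (j < i), so scanning stops.

Swap pivot arr[0] with arr[8] to place pivot at position 8: [30, 22, 31, 12, 30, 10, 39, 31, 39]
Pivot position: 8

After partitioning with pivot 39, the array becomes [30, 22, 31, 12, 30, 10, 39, 31, 39]. The pivot is placed at index 8. All elements to the left of the pivot are <= 39, and all elements to the right are > 39.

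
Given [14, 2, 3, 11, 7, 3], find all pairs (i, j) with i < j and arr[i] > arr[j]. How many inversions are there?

Finding inversions in [14, 2, 3, 11, 7, 3]:

(0, 1): arr[0]=14 > arr[1]=2
(0, 2): arr[0]=14 > arr[2]=3
(0, 3): arr[0]=14 > arr[3]=11
(0, 4): arr[0]=14 > arr[4]=7
(0, 5): arr[0]=14 > arr[5]=3
(3, 4): arr[3]=11 > arr[4]=7
(3, 5): arr[3]=11 > arr[5]=3
(4, 5): arr[4]=7 > arr[5]=3

Total inversions: 8

The array has 8 inversion(s): (0,1), (0,2), (0,3), (0,4), (0,5), (3,4), (3,5), (4,5). Each pair (i,j) satisfies i < j and arr[i] > arr[j].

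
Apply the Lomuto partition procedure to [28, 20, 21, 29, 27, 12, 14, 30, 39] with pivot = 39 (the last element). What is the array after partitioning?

Lomuto partition with pivot = 39:

Initial array: [28, 20, 21, 29, 27, 12, 14, 30, 39]

arr[0]=28 <= 39: swap with position 0, array becomes [28, 20, 21, 29, 27, 12, 14, 30, 39]
arr[1]=20 <= 39: swap with position 1, array becomes [28, 20, 21, 29, 27, 12, 14, 30, 39]
arr[2]=21 <= 39: swap with position 2, array becomes [28, 20, 21, 29, 27, 12, 14, 30, 39]
arr[3]=29 <= 39: swap with position 3, array becomes [28, 20, 21, 29, 27, 12, 14, 30, 39]
arr[4]=27 <= 39: swap with position 4, array becomes [28, 20, 21, 29, 27, 12, 14, 30, 39]
arr[5]=12 <= 39: swap with position 5, array becomes [28, 20, 21, 29, 27, 12, 14, 30, 39]
arr[6]=14 <= 39: swap with position 6, array becomes [28, 20, 21, 29, 27, 12, 14, 30, 39]
arr[7]=30 <= 39: swap with position 7, array becomes [28, 20, 21, 29, 27, 12, 14, 30, 39]

Place pivot at position 8: [28, 20, 21, 29, 27, 12, 14, 30, 39]
Pivot position: 8

After partitioning with pivot 39, the array becomes [28, 20, 21, 29, 27, 12, 14, 30, 39]. The pivot is placed at index 8. All elements to the left of the pivot are <= 39, and all elements to the right are > 39.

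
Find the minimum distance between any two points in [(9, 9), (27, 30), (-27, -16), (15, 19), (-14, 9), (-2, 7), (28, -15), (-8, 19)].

Computing all pairwise distances among 8 points:

d((9, 9), (27, 30)) = 27.6586
d((9, 9), (-27, -16)) = 43.8292
d((9, 9), (15, 19)) = 11.6619
d((9, 9), (-14, 9)) = 23.0
d((9, 9), (-2, 7)) = 11.1803 <-- minimum
d((9, 9), (28, -15)) = 30.6105
d((9, 9), (-8, 19)) = 19.7231
d((27, 30), (-27, -16)) = 70.9366
d((27, 30), (15, 19)) = 16.2788
d((27, 30), (-14, 9)) = 46.0652
d((27, 30), (-2, 7)) = 37.0135
d((27, 30), (28, -15)) = 45.0111
d((27, 30), (-8, 19)) = 36.6879
d((-27, -16), (15, 19)) = 54.6717
d((-27, -16), (-14, 9)) = 28.178
d((-27, -16), (-2, 7)) = 33.9706
d((-27, -16), (28, -15)) = 55.0091
d((-27, -16), (-8, 19)) = 39.8246
d((15, 19), (-14, 9)) = 30.6757
d((15, 19), (-2, 7)) = 20.8087
d((15, 19), (28, -15)) = 36.4005
d((15, 19), (-8, 19)) = 23.0
d((-14, 9), (-2, 7)) = 12.1655
d((-14, 9), (28, -15)) = 48.3735
d((-14, 9), (-8, 19)) = 11.6619
d((-2, 7), (28, -15)) = 37.2022
d((-2, 7), (-8, 19)) = 13.4164
d((28, -15), (-8, 19)) = 49.5177

Closest pair: (9, 9) and (-2, 7) with distance 11.1803

The closest pair is (9, 9) and (-2, 7) with Euclidean distance 11.1803. For 8 points, brute-force pairwise comparison is shown above. For large n, the divide-and-conquer algorithm (sort by x, recurse on halves, check the dividing strip) achieves O(n log n).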